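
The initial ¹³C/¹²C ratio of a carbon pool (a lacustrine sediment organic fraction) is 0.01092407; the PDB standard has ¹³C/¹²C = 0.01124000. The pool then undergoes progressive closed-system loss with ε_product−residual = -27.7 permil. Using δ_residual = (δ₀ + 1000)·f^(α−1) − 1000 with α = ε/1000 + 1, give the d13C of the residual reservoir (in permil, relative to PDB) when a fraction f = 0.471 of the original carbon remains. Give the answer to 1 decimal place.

δ₀ = (0.01092407/0.01124000 − 1)×1000 = (0.971892 − 1)×1000 = -28.108 permil
α − 1 = ε/1000 = -0.0277
f^(α−1) = 0.471^(-0.0277) = 1.021074
δ_res = (-28.108 + 1000) × 1.021074 − 1000 = 992.374 − 1000 = -7.63 permil

-7.6 permil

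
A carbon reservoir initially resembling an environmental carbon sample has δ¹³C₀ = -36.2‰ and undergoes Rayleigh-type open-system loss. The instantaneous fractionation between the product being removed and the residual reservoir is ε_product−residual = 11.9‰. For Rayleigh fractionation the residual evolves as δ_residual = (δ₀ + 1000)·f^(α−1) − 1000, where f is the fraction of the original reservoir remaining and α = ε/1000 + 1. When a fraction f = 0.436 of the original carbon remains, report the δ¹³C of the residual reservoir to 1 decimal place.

Rayleigh residual: δ_res = (δ₀ + 1000)·f^(α−1) − 1000
α = ε/1000 + 1 = 1.01190, so α − 1 = 0.01190
f^(α−1) = 0.436^(0.01190) = 0.990170
δ_res = (-36.2 + 1000) × 0.990170 − 1000 = 954.326 − 1000 = -45.67‰

-45.7‰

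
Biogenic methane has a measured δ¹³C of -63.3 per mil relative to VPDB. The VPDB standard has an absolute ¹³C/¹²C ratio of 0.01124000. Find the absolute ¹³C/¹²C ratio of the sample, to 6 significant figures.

R_sample = R_standard × (δ¹³C/1000 + 1)
R_sample = 0.01124000 × (-63.3/1000 + 1) = 0.01124000 × 0.936700
R_sample = 0.0105285

0.0105285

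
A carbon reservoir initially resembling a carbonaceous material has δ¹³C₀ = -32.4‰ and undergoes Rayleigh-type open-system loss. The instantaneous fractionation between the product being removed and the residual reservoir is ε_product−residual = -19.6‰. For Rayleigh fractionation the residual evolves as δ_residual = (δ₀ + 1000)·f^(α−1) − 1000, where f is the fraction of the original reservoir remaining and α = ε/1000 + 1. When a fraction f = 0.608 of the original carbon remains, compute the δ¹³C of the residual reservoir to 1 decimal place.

-22.9‰

Rayleigh residual: δ_res = (δ₀ + 1000)·f^(α−1) − 1000
α = ε/1000 + 1 = 0.98040, so α − 1 = -0.01960
f^(α−1) = 0.608^(-0.01960) = 1.009800
δ_res = (-32.4 + 1000) × 1.009800 − 1000 = 977.083 − 1000 = -22.92‰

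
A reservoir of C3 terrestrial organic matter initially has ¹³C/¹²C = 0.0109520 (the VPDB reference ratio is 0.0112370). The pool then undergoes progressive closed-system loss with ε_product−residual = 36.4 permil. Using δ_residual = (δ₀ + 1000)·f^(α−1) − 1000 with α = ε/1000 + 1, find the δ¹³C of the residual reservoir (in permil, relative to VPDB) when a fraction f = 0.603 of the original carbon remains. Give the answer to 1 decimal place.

δ₀ = (0.0109520/0.0112370 − 1)×1000 = (0.974637 − 1)×1000 = -25.363 permil
α − 1 = ε/1000 = 0.0364
f^(α−1) = 0.603^(0.0364) = 0.981756
δ_res = (-25.363 + 1000) × 0.981756 − 1000 = 956.856 − 1000 = -43.14 permil

-43.1 permil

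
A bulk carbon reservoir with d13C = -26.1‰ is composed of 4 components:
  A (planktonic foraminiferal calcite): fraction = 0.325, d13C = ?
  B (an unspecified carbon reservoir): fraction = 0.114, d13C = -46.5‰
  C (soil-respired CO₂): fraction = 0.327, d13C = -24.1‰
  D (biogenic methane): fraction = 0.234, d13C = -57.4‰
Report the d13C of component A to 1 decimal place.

Isotope mass balance: δ_bulk = Σ fᵢ·δᵢ.
-26.1 = 0.325×δ_A + 0.114×(-46.5) + 0.327×(-24.1) + 0.234×(-57.4)
0.325·δ_A = -26.1 − (-26.613) = 0.513
δ_A = 0.513 / 0.325 = 1.58‰

1.6‰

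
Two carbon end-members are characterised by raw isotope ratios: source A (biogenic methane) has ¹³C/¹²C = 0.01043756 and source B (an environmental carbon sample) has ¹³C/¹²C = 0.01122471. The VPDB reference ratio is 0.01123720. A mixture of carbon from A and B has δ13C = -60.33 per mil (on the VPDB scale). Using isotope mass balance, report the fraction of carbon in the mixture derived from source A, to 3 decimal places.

δ_A = (0.01043756/0.01123720 − 1)×1000 = (0.928840 − 1)×1000 = -71.160 per mil
δ_B = (0.01122471/0.01123720 − 1)×1000 = (0.998889 − 1)×1000 = -1.111 per mil
f_A = (δ_mix − δ_B)/(δ_A − δ_B) = (-60.33 − (-1.111))/(-71.160 − (-1.111))
f_A = -59.219 / -70.049 = 0.8454

0.845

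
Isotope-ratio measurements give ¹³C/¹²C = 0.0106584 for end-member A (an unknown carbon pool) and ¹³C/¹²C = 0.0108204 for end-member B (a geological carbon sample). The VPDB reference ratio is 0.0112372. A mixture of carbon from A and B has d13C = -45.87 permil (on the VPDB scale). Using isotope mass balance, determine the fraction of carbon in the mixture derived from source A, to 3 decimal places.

δ_A = (0.0106584/0.0112372 − 1)×1000 = (0.948493 − 1)×1000 = -51.507 permil
δ_B = (0.0108204/0.0112372 − 1)×1000 = (0.962909 − 1)×1000 = -37.091 permil
f_A = (δ_mix − δ_B)/(δ_A − δ_B) = (-45.87 − (-37.091))/(-51.507 − (-37.091))
f_A = -8.779 / -14.416 = 0.6090

0.609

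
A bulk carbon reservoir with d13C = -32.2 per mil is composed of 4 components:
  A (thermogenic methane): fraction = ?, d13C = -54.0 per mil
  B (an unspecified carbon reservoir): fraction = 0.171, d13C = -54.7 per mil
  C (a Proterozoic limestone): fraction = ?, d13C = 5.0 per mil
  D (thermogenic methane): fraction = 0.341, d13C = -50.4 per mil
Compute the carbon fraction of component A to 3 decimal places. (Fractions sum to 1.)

0.137

Let f_A and f_C be the unknown fractions; fractions sum to 1 so f_A + f_C = 0.488.
Mass balance: Σ fᵢ·δᵢ = δ_bulk ⇒ f_A·(-54.0) + f_C·(5.0) = -32.2 − (-26.540) = -5.660
Substitute f_C = 0.488 − f_A:
f_A·(-54.0 − 5.0) = -5.660 − 0.488×(5.0) = -8.100
f_A = -8.100 / -59.0 = 0.1373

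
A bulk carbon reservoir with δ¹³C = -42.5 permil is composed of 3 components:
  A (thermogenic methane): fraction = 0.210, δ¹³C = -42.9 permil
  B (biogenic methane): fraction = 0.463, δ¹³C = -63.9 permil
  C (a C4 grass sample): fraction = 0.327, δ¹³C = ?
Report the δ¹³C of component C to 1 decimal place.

Isotope mass balance: δ_bulk = Σ fᵢ·δᵢ.
-42.5 = 0.210×(-42.9) + 0.463×(-63.9) + 0.327×δ_C
0.327·δ_C = -42.5 − (-38.595) = -3.905
δ_C = -3.905 / 0.327 = -11.94 permil

-11.9 permil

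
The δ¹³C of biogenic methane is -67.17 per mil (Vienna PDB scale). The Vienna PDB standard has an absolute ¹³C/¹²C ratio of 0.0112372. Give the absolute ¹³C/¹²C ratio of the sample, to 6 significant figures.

R_sample = R_standard × (δ¹³C/1000 + 1)
R_sample = 0.0112372 × (-67.17/1000 + 1) = 0.0112372 × 0.932830
R_sample = 0.0104824

0.0104824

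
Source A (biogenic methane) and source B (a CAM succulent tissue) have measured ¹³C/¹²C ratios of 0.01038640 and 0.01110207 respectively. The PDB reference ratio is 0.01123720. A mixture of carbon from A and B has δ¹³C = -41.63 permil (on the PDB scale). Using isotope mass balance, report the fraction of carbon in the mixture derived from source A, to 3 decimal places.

0.465

δ_A = (0.01038640/0.01123720 − 1)×1000 = (0.924287 − 1)×1000 = -75.713 permil
δ_B = (0.01110207/0.01123720 − 1)×1000 = (0.987975 − 1)×1000 = -12.025 permil
f_A = (δ_mix − δ_B)/(δ_A − δ_B) = (-41.63 − (-12.025))/(-75.713 − (-12.025))
f_A = -29.605 / -63.688 = 0.4648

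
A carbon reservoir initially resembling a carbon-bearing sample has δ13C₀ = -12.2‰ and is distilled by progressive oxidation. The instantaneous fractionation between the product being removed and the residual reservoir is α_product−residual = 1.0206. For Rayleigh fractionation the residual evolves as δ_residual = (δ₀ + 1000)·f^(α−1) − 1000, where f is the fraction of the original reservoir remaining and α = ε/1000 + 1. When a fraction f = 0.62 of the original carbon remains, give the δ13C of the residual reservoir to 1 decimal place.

-21.9‰

Rayleigh residual: δ_res = (δ₀ + 1000)·f^(α−1) − 1000
α − 1 = 0.02060
f^(α−1) = 0.62^(0.02060) = 0.990201
δ_res = (-12.2 + 1000) × 0.990201 − 1000 = 978.120 − 1000 = -21.88‰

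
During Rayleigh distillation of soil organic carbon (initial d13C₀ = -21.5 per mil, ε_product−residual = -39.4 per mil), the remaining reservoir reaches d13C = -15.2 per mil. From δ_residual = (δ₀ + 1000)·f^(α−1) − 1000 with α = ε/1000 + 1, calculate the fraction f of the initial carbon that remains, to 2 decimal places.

α − 1 = ε/1000 = -0.0394
(δ_res + 1000)/(δ₀ + 1000) = (-15.2 + 1000)/(-21.5 + 1000) = 984.8/978.5 = 1.006438
f = 1.006438^(1/-0.0394) = exp(ln(1.006438)/-0.0394) = exp(0.00642/-0.0394)
f = exp(-0.1629) = 0.8497

0.85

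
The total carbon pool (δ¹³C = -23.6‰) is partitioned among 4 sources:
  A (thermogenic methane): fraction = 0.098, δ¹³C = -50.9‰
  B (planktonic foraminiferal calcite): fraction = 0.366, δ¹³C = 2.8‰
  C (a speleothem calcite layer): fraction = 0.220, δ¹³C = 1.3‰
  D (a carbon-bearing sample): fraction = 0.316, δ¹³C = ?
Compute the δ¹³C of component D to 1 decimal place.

Isotope mass balance: δ_bulk = Σ fᵢ·δᵢ.
-23.6 = 0.098×(-50.9) + 0.366×(2.8) + 0.220×(1.3) + 0.316×δ_D
0.316·δ_D = -23.6 − (-3.677) = -19.923
δ_D = -19.923 / 0.316 = -63.05‰

-63.0‰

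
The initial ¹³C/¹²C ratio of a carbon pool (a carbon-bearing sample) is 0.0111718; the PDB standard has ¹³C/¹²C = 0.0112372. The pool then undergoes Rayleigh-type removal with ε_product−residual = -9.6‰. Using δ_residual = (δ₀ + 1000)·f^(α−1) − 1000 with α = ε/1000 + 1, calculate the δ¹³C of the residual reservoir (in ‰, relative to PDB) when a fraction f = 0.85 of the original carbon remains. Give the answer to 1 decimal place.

-4.3‰

δ₀ = (0.0111718/0.0112372 − 1)×1000 = (0.994180 − 1)×1000 = -5.820‰
α − 1 = ε/1000 = -0.0096
f^(α−1) = 0.85^(-0.0096) = 1.001561
δ_res = (-5.820 + 1000) × 1.001561 − 1000 = 995.732 − 1000 = -4.27‰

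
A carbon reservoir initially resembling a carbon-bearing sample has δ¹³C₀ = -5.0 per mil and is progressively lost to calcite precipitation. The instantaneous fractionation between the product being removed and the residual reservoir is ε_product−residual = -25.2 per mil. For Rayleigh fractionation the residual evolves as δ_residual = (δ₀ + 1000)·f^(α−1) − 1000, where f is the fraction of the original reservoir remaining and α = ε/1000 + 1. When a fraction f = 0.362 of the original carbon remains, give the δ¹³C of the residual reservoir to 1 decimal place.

Rayleigh residual: δ_res = (δ₀ + 1000)·f^(α−1) − 1000
α = ε/1000 + 1 = 0.97480, so α − 1 = -0.02520
f^(α−1) = 0.362^(-0.02520) = 1.025937
δ_res = (-5.0 + 1000) × 1.025937 − 1000 = 1020.807 − 1000 = 20.81 per mil

20.8 per mil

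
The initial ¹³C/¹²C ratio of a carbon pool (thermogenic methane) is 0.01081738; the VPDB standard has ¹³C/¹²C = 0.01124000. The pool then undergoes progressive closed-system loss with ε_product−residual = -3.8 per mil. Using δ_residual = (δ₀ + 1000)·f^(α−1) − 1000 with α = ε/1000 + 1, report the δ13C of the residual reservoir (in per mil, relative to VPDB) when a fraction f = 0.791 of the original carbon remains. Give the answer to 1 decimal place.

-36.7 per mil

δ₀ = (0.01081738/0.01124000 − 1)×1000 = (0.962400 − 1)×1000 = -37.600 per mil
α − 1 = ε/1000 = -0.0038
f^(α−1) = 0.791^(-0.0038) = 1.000891
δ_res = (-37.600 + 1000) × 1.000891 − 1000 = 963.258 − 1000 = -36.74 per mil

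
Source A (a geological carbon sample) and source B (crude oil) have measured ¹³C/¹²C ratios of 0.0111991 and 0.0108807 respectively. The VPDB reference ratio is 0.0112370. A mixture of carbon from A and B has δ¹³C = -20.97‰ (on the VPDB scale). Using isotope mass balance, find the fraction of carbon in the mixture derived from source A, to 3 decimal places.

0.379

δ_A = (0.0111991/0.0112370 − 1)×1000 = (0.996627 − 1)×1000 = -3.373‰
δ_B = (0.0108807/0.0112370 − 1)×1000 = (0.968292 − 1)×1000 = -31.708‰
f_A = (δ_mix − δ_B)/(δ_A − δ_B) = (-20.97 − (-31.708))/(-3.373 − (-31.708))
f_A = 10.738 / 28.335 = 0.3790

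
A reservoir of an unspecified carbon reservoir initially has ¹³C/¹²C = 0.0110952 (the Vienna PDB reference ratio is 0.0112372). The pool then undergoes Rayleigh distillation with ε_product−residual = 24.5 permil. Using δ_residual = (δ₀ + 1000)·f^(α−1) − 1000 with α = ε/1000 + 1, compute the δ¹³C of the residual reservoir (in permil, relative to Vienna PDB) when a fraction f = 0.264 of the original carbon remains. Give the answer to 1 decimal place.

δ₀ = (0.0110952/0.0112372 − 1)×1000 = (0.987363 − 1)×1000 = -12.637 permil
α − 1 = ε/1000 = 0.0245
f^(α−1) = 0.264^(0.0245) = 0.967897
δ_res = (-12.637 + 1000) × 0.967897 − 1000 = 955.666 − 1000 = -44.33 permil

-44.3 permil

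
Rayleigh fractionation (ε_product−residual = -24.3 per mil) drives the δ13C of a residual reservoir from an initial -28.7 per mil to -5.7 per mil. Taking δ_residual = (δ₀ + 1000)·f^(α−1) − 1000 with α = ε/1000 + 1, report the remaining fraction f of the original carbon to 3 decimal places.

α − 1 = ε/1000 = -0.0243
(δ_res + 1000)/(δ₀ + 1000) = (-5.7 + 1000)/(-28.7 + 1000) = 994.3/971.3 = 1.023680
f = 1.023680^(1/-0.0243) = exp(ln(1.023680)/-0.0243) = exp(0.02340/-0.0243)
f = exp(-0.9631) = 0.3817

0.382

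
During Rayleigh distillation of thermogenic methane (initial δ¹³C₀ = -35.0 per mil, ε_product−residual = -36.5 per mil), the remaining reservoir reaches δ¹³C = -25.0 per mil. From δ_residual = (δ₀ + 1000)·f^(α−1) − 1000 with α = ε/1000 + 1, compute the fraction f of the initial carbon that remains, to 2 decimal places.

0.75

α − 1 = ε/1000 = -0.0365
(δ_res + 1000)/(δ₀ + 1000) = (-25.0 + 1000)/(-35.0 + 1000) = 975.0/965.0 = 1.010363
f = 1.010363^(1/-0.0365) = exp(ln(1.010363)/-0.0365) = exp(0.01031/-0.0365)
f = exp(-0.2824) = 0.7539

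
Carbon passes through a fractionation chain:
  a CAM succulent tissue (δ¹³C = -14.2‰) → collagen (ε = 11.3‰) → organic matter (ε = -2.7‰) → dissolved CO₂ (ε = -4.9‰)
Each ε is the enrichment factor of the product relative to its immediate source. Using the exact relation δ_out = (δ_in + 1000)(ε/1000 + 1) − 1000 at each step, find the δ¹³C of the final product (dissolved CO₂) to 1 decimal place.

step 1: δ = (-14.20 + 1000)·(11.3/1000 + 1) − 1000 = -3.06‰
step 2: δ = (-3.06 + 1000)·(-2.7/1000 + 1) − 1000 = -5.75‰
step 3: δ = (-5.75 + 1000)·(-4.9/1000 + 1) − 1000 = -10.62‰

-10.6‰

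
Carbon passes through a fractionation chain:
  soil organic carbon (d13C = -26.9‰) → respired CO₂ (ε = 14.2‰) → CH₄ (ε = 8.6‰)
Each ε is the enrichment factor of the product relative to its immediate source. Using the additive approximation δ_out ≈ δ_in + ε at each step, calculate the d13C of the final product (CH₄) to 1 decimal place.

step 1: δ ≈ -26.9 + (14.2) = -12.7‰
step 2: δ ≈ -12.7 + (8.6) = -4.1‰

-4.1‰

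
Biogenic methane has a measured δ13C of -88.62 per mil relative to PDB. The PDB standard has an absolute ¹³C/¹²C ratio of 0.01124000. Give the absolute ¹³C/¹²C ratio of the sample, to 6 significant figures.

R_sample = R_standard × (δ13C/1000 + 1)
R_sample = 0.01124000 × (-88.62/1000 + 1) = 0.01124000 × 0.911380
R_sample = 0.0102439

0.0102439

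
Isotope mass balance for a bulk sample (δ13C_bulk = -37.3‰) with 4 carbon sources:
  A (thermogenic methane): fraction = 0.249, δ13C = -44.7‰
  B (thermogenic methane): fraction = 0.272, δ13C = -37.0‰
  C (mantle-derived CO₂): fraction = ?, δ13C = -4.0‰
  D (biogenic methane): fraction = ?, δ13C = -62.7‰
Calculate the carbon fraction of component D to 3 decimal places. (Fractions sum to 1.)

Let f_D and f_C be the unknown fractions; fractions sum to 1 so f_D + f_C = 0.479.
Mass balance: Σ fᵢ·δᵢ = δ_bulk ⇒ f_D·(-62.7) + f_C·(-4.0) = -37.3 − (-21.194) = -16.106
Substitute f_C = 0.479 − f_D:
f_D·(-62.7 − -4.0) = -16.106 − 0.479×(-4.0) = -14.190
f_D = -14.190 / -58.7 = 0.2417

0.242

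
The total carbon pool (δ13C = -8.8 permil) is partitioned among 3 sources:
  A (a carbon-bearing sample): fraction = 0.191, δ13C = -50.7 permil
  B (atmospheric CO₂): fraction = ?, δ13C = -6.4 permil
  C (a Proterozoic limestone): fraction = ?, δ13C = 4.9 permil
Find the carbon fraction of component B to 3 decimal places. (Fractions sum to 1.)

0.273

Let f_B and f_C be the unknown fractions; fractions sum to 1 so f_B + f_C = 0.809.
Mass balance: Σ fᵢ·δᵢ = δ_bulk ⇒ f_B·(-6.4) + f_C·(4.9) = -8.8 − (-9.684) = 0.884
Substitute f_C = 0.809 − f_B:
f_B·(-6.4 − 4.9) = 0.884 − 0.809×(4.9) = -3.080
f_B = -3.080 / -11.3 = 0.2726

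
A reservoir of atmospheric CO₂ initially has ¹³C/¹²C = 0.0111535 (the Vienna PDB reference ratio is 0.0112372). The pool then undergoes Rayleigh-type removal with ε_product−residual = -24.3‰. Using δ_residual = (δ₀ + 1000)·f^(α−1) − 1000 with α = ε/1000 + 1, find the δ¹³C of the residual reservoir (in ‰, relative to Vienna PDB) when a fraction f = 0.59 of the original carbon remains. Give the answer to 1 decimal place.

5.4‰

δ₀ = (0.0111535/0.0112372 − 1)×1000 = (0.992552 − 1)×1000 = -7.448‰
α − 1 = ε/1000 = -0.0243
f^(α−1) = 0.59^(-0.0243) = 1.012904
δ_res = (-7.448 + 1000) × 1.012904 − 1000 = 1005.359 − 1000 = 5.36‰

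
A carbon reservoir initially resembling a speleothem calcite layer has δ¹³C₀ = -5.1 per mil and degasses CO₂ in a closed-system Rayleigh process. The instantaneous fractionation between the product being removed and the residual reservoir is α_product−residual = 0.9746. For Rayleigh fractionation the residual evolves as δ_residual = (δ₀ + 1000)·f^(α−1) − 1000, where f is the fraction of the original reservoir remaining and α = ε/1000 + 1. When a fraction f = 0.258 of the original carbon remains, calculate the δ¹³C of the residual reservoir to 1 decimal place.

Rayleigh residual: δ_res = (δ₀ + 1000)·f^(α−1) − 1000
α − 1 = -0.02540
f^(α−1) = 0.258^(-0.02540) = 1.035011
δ_res = (-5.1 + 1000) × 1.035011 − 1000 = 1029.732 − 1000 = 29.73 per mil

29.7 per mil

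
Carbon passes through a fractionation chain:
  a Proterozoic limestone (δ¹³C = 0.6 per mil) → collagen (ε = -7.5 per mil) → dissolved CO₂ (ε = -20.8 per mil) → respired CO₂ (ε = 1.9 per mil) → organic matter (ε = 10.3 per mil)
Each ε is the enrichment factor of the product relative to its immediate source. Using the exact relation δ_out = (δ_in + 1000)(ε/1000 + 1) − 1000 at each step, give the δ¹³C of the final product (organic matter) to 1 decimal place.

step 1: δ = (0.60 + 1000)·(-7.5/1000 + 1) − 1000 = -6.90 per mil
step 2: δ = (-6.90 + 1000)·(-20.8/1000 + 1) − 1000 = -27.56 per mil
step 3: δ = (-27.56 + 1000)·(1.9/1000 + 1) − 1000 = -25.71 per mil
step 4: δ = (-25.71 + 1000)·(10.3/1000 + 1) − 1000 = -15.68 per mil

-15.7 per mil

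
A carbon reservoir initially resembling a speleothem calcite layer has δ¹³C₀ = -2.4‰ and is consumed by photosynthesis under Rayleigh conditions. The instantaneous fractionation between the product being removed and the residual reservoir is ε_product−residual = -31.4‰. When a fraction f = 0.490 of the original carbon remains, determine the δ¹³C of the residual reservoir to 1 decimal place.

Rayleigh residual: δ_res = (δ₀ + 1000)·f^(α−1) − 1000
α = ε/1000 + 1 = 0.96860, so α − 1 = -0.03140
f^(α−1) = 0.490^(-0.03140) = 1.022652
δ_res = (-2.4 + 1000) × 1.022652 − 1000 = 1020.198 − 1000 = 20.20‰

20.2‰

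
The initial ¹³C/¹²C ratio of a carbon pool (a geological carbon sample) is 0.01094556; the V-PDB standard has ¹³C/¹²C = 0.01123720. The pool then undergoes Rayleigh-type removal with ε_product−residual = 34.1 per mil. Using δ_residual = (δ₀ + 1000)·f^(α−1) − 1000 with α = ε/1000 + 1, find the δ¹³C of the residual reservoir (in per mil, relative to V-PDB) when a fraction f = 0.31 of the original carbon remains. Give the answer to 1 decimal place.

δ₀ = (0.01094556/0.01123720 − 1)×1000 = (0.974047 − 1)×1000 = -25.953 per mil
α − 1 = ε/1000 = 0.0341
f^(α−1) = 0.31^(0.0341) = 0.960850
δ_res = (-25.953 + 1000) × 0.960850 − 1000 = 935.913 − 1000 = -64.09 per mil

-64.1 per mil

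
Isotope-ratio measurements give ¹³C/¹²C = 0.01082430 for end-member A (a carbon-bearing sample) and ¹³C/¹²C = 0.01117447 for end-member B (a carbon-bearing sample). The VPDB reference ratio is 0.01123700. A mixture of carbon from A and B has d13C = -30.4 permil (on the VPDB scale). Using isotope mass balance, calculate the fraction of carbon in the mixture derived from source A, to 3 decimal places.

0.797

δ_A = (0.01082430/0.01123700 − 1)×1000 = (0.963273 − 1)×1000 = -36.727 permil
δ_B = (0.01117447/0.01123700 − 1)×1000 = (0.994435 − 1)×1000 = -5.565 permil
f_A = (δ_mix − δ_B)/(δ_A − δ_B) = (-30.4 − (-5.565))/(-36.727 − (-5.565))
f_A = -24.835 / -31.162 = 0.7970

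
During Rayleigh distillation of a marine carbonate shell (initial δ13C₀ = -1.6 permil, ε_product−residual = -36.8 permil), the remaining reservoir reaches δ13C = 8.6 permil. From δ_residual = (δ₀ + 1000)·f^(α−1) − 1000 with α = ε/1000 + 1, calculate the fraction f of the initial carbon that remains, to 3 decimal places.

α − 1 = ε/1000 = -0.0368
(δ_res + 1000)/(δ₀ + 1000) = (8.6 + 1000)/(-1.6 + 1000) = 1008.6/998.4 = 1.010216
f = 1.010216^(1/-0.0368) = exp(ln(1.010216)/-0.0368) = exp(0.01016/-0.0368)
f = exp(-0.2762) = 0.7587

0.759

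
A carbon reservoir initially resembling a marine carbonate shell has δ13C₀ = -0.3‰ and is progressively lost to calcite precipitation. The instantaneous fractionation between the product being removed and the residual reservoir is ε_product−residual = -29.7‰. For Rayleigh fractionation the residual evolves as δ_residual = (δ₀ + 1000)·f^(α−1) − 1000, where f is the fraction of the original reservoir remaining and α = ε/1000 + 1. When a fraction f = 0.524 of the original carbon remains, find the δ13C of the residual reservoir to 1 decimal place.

Rayleigh residual: δ_res = (δ₀ + 1000)·f^(α−1) − 1000
α = ε/1000 + 1 = 0.97030, so α − 1 = -0.02970
f^(α−1) = 0.524^(-0.02970) = 1.019379
δ_res = (-0.3 + 1000) × 1.019379 − 1000 = 1019.074 − 1000 = 19.07‰

19.1‰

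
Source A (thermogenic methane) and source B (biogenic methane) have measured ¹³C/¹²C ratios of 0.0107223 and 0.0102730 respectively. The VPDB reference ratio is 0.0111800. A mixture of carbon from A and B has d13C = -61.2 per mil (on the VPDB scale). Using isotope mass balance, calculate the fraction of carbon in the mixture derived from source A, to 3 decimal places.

0.496

δ_A = (0.0107223/0.0111800 − 1)×1000 = (0.959061 − 1)×1000 = -40.939 per mil
δ_B = (0.0102730/0.0111800 − 1)×1000 = (0.918873 − 1)×1000 = -81.127 per mil
f_A = (δ_mix − δ_B)/(δ_A − δ_B) = (-61.2 − (-81.127))/(-40.939 − (-81.127))
f_A = 19.927 / 40.188 = 0.4958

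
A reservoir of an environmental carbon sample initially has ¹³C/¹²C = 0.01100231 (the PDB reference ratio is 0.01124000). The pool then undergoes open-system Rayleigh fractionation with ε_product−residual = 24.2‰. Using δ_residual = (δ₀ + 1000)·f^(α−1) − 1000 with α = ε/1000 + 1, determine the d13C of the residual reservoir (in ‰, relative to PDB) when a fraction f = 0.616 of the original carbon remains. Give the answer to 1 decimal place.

δ₀ = (0.01100231/0.01124000 − 1)×1000 = (0.978853 − 1)×1000 = -21.147‰
α − 1 = ε/1000 = 0.0242
f^(α−1) = 0.616^(0.0242) = 0.988343
δ_res = (-21.147 + 1000) × 0.988343 − 1000 = 967.443 − 1000 = -32.56‰

-32.6‰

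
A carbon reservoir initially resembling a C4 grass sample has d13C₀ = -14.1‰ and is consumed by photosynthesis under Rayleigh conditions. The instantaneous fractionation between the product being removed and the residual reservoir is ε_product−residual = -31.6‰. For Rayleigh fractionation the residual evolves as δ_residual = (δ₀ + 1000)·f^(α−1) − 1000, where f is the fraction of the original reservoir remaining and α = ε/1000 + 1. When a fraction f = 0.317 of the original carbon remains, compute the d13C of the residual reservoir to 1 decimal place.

Rayleigh residual: δ_res = (δ₀ + 1000)·f^(α−1) − 1000
α = ε/1000 + 1 = 0.96840, so α − 1 = -0.03160
f^(α−1) = 0.317^(-0.03160) = 1.036971
δ_res = (-14.1 + 1000) × 1.036971 − 1000 = 1022.350 − 1000 = 22.35‰

22.3‰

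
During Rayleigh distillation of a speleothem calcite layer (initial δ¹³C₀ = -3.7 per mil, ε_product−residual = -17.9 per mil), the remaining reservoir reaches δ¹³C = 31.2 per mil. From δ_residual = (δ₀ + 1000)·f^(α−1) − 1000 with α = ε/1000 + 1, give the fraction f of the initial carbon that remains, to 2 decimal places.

0.15

α − 1 = ε/1000 = -0.0179
(δ_res + 1000)/(δ₀ + 1000) = (31.2 + 1000)/(-3.7 + 1000) = 1031.2/996.3 = 1.035030
f = 1.035030^(1/-0.0179) = exp(ln(1.035030)/-0.0179) = exp(0.03443/-0.0179)
f = exp(-1.9235) = 0.1461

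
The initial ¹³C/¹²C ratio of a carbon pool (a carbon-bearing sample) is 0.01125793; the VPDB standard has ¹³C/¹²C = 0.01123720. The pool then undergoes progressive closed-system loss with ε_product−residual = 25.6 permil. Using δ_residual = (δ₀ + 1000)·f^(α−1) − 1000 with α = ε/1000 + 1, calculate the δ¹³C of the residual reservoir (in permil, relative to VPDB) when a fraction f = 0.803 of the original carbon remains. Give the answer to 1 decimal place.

δ₀ = (0.01125793/0.01123720 − 1)×1000 = (1.001845 − 1)×1000 = 1.845 permil
α − 1 = ε/1000 = 0.0256
f^(α−1) = 0.803^(0.0256) = 0.994399
δ_res = (1.845 + 1000) × 0.994399 − 1000 = 996.234 − 1000 = -3.77 permil

-3.8 permil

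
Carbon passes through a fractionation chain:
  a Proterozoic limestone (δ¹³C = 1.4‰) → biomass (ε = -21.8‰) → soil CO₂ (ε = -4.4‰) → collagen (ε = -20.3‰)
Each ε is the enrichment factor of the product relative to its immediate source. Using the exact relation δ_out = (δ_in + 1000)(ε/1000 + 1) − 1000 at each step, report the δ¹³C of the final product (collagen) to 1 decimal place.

-44.5‰

step 1: δ = (1.40 + 1000)·(-21.8/1000 + 1) − 1000 = -20.43‰
step 2: δ = (-20.43 + 1000)·(-4.4/1000 + 1) − 1000 = -24.74‰
step 3: δ = (-24.74 + 1000)·(-20.3/1000 + 1) − 1000 = -44.54‰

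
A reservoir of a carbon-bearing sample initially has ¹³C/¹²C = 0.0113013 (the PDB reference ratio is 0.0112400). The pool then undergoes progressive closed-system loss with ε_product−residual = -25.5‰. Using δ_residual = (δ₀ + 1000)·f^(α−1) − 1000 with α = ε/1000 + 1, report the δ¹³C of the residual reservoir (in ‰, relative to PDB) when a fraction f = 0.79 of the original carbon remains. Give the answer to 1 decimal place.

11.5‰

δ₀ = (0.0113013/0.0112400 − 1)×1000 = (1.005454 − 1)×1000 = 5.454‰
α − 1 = ε/1000 = -0.0255
f^(α−1) = 0.79^(-0.0255) = 1.006029
δ_res = (5.454 + 1000) × 1.006029 − 1000 = 1011.516 − 1000 = 11.52‰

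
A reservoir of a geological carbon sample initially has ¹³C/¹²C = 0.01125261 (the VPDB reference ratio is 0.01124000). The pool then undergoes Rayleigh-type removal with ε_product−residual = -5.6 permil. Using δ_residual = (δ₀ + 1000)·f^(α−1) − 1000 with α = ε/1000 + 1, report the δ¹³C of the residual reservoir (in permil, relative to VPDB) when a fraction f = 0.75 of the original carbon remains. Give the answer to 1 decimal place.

2.7 permil

δ₀ = (0.01125261/0.01124000 − 1)×1000 = (1.001122 − 1)×1000 = 1.122 permil
α − 1 = ε/1000 = -0.0056
f^(α−1) = 0.75^(-0.0056) = 1.001612
δ_res = (1.122 + 1000) × 1.001612 − 1000 = 1002.736 − 1000 = 2.74 permil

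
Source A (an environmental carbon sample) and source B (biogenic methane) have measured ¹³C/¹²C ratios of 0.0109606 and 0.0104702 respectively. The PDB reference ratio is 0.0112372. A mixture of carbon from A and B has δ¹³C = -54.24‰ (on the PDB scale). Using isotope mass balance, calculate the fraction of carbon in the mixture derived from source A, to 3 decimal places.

δ_A = (0.0109606/0.0112372 − 1)×1000 = (0.975385 − 1)×1000 = -24.615‰
δ_B = (0.0104702/0.0112372 − 1)×1000 = (0.931745 − 1)×1000 = -68.255‰
f_A = (δ_mix − δ_B)/(δ_A − δ_B) = (-54.24 − (-68.255))/(-24.615 − (-68.255))
f_A = 14.015 / 43.641 = 0.3212

0.321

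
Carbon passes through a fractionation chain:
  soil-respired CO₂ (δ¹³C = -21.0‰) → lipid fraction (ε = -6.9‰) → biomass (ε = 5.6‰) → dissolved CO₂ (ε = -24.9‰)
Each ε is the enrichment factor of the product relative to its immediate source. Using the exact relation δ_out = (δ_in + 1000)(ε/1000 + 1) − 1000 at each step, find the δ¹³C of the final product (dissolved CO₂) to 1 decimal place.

-46.7‰

step 1: δ = (-21.00 + 1000)·(-6.9/1000 + 1) − 1000 = -27.76‰
step 2: δ = (-27.76 + 1000)·(5.6/1000 + 1) − 1000 = -22.31‰
step 3: δ = (-22.31 + 1000)·(-24.9/1000 + 1) − 1000 = -46.65‰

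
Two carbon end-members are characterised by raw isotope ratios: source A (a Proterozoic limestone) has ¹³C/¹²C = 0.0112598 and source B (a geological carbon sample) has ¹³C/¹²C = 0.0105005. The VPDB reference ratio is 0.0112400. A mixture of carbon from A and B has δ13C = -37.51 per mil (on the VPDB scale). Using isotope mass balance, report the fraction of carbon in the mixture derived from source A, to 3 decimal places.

0.419

δ_A = (0.0112598/0.0112400 − 1)×1000 = (1.001762 − 1)×1000 = 1.762 per mil
δ_B = (0.0105005/0.0112400 − 1)×1000 = (0.934208 − 1)×1000 = -65.792 per mil
f_A = (δ_mix − δ_B)/(δ_A − δ_B) = (-37.51 − (-65.792))/(1.762 − (-65.792))
f_A = 28.282 / 67.553 = 0.4187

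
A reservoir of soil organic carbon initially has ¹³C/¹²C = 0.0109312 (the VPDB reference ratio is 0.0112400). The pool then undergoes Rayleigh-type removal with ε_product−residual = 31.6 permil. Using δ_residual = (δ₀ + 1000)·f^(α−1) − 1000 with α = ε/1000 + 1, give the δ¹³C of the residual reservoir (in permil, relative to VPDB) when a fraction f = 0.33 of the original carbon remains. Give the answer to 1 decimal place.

δ₀ = (0.0109312/0.0112400 − 1)×1000 = (0.972527 − 1)×1000 = -27.473 permil
α − 1 = ε/1000 = 0.0316
f^(α−1) = 0.33^(0.0316) = 0.965573
δ_res = (-27.473 + 1000) × 0.965573 − 1000 = 939.045 − 1000 = -60.95 permil

-61.0 permil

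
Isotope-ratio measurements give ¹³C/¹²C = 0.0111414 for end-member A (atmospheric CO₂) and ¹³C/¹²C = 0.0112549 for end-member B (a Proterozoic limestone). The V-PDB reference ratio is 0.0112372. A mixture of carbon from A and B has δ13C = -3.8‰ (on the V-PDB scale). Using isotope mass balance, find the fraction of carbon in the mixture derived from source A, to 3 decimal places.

0.532

δ_A = (0.0111414/0.0112372 − 1)×1000 = (0.991475 − 1)×1000 = -8.525‰
δ_B = (0.0112549/0.0112372 − 1)×1000 = (1.001575 − 1)×1000 = 1.575‰
f_A = (δ_mix − δ_B)/(δ_A − δ_B) = (-3.8 − (1.575))/(-8.525 − (1.575))
f_A = -5.375 / -10.100 = 0.5322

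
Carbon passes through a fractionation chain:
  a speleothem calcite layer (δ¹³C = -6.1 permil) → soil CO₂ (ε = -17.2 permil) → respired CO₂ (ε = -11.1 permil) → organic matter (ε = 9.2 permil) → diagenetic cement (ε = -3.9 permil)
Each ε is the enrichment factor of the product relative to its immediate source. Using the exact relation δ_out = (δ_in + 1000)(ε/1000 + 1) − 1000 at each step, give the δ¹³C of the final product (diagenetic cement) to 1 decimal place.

step 1: δ = (-6.10 + 1000)·(-17.2/1000 + 1) − 1000 = -23.20 permil
step 2: δ = (-23.20 + 1000)·(-11.1/1000 + 1) − 1000 = -34.04 permil
step 3: δ = (-34.04 + 1000)·(9.2/1000 + 1) − 1000 = -25.15 permil
step 4: δ = (-25.15 + 1000)·(-3.9/1000 + 1) − 1000 = -28.95 permil

-29.0 permil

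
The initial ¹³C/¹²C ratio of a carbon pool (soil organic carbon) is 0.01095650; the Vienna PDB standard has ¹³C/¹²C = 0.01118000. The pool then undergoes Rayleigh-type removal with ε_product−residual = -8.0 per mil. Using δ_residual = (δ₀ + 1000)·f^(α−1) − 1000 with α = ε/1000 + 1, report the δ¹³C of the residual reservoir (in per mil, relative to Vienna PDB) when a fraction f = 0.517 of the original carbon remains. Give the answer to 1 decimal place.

δ₀ = (0.01095650/0.01118000 − 1)×1000 = (0.980009 − 1)×1000 = -19.991 per mil
α − 1 = ε/1000 = -0.0080
f^(α−1) = 0.517^(-0.0080) = 1.005292
δ_res = (-19.991 + 1000) × 1.005292 − 1000 = 985.195 − 1000 = -14.81 per mil

-14.8 per mil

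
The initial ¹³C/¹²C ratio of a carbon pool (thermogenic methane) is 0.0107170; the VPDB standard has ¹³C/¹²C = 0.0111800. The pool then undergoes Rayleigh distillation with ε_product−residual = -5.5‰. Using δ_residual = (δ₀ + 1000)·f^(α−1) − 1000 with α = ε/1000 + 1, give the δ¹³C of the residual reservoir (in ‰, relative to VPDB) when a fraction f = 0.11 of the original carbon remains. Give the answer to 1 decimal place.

δ₀ = (0.0107170/0.0111800 − 1)×1000 = (0.958587 − 1)×1000 = -41.413‰
α − 1 = ε/1000 = -0.0055
f^(α−1) = 0.11^(-0.0055) = 1.012214
δ_res = (-41.413 + 1000) × 1.012214 − 1000 = 970.295 − 1000 = -29.71‰

-29.7‰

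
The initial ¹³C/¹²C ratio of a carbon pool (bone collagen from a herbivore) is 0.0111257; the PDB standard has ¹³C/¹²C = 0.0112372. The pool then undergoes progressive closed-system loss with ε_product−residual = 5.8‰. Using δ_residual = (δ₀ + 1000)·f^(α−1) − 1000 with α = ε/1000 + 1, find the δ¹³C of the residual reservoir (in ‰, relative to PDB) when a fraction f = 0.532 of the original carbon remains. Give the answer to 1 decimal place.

δ₀ = (0.0111257/0.0112372 − 1)×1000 = (0.990078 − 1)×1000 = -9.922‰
α − 1 = ε/1000 = 0.0058
f^(α−1) = 0.532^(0.0058) = 0.996346
δ_res = (-9.922 + 1000) × 0.996346 − 1000 = 986.460 − 1000 = -13.54‰

-13.5‰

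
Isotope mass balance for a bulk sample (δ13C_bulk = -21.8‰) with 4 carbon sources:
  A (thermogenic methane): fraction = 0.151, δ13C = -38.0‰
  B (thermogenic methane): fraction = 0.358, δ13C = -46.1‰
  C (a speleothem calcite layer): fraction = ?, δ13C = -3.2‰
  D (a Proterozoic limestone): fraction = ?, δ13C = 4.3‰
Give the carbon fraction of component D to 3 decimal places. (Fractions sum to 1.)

0.268

Let f_D and f_C be the unknown fractions; fractions sum to 1 so f_D + f_C = 0.491.
Mass balance: Σ fᵢ·δᵢ = δ_bulk ⇒ f_D·(4.3) + f_C·(-3.2) = -21.8 − (-22.242) = 0.442
Substitute f_C = 0.491 − f_D:
f_D·(4.3 − -3.2) = 0.442 − 0.491×(-3.2) = 2.013
f_D = 2.013 / 7.5 = 0.2684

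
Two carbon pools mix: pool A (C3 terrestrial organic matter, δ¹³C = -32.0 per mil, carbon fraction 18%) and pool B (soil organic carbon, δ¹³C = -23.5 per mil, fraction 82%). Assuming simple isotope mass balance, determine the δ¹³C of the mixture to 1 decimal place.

-25.0 per mil

δ_mix = f_A·δ_A + f_B·δ_B
δ_mix = 0.18 × (-32.0) + 0.82 × (-23.5)
δ_mix = -5.76 + -19.27 = -25.03 per mil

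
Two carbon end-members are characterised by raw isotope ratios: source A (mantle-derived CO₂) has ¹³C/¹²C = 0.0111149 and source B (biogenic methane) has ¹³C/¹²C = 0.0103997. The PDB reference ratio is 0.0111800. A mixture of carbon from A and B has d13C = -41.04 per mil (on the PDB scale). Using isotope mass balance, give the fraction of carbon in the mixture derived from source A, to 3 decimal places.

δ_A = (0.0111149/0.0111800 − 1)×1000 = (0.994177 − 1)×1000 = -5.823 per mil
δ_B = (0.0103997/0.0111800 − 1)×1000 = (0.930206 − 1)×1000 = -69.794 per mil
f_A = (δ_mix − δ_B)/(δ_A − δ_B) = (-41.04 − (-69.794))/(-5.823 − (-69.794))
f_A = 28.754 / 63.971 = 0.4495

0.449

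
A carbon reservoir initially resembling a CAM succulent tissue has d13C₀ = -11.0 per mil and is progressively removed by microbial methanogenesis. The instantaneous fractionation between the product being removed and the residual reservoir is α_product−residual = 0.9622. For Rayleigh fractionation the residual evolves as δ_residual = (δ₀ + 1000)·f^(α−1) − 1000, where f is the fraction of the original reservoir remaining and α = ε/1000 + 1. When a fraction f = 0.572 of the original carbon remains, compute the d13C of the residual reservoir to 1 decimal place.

10.1 per mil

Rayleigh residual: δ_res = (δ₀ + 1000)·f^(α−1) − 1000
α − 1 = -0.03780
f^(α−1) = 0.572^(-0.03780) = 1.021340
δ_res = (-11.0 + 1000) × 1.021340 − 1000 = 1010.105 − 1000 = 10.11 per mil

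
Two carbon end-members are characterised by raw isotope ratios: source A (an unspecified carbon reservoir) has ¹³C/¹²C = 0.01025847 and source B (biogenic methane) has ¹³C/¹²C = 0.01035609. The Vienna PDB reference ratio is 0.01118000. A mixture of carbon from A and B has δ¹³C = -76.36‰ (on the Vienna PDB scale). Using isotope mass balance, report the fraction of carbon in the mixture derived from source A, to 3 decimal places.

δ_A = (0.01025847/0.01118000 − 1)×1000 = (0.917573 − 1)×1000 = -82.427‰
δ_B = (0.01035609/0.01118000 − 1)×1000 = (0.926305 − 1)×1000 = -73.695‰
f_A = (δ_mix − δ_B)/(δ_A − δ_B) = (-76.36 − (-73.695))/(-82.427 − (-73.695))
f_A = -2.665 / -8.732 = 0.3052

0.305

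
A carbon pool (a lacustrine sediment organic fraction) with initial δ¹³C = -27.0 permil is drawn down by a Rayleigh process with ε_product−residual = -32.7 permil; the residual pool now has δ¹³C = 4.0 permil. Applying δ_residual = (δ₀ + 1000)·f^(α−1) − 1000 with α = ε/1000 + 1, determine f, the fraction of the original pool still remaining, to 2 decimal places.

α − 1 = ε/1000 = -0.0327
(δ_res + 1000)/(δ₀ + 1000) = (4.0 + 1000)/(-27.0 + 1000) = 1004.0/973.0 = 1.031860
f = 1.031860^(1/-0.0327) = exp(ln(1.031860)/-0.0327) = exp(0.03136/-0.0327)
f = exp(-0.9591) = 0.3832

0.38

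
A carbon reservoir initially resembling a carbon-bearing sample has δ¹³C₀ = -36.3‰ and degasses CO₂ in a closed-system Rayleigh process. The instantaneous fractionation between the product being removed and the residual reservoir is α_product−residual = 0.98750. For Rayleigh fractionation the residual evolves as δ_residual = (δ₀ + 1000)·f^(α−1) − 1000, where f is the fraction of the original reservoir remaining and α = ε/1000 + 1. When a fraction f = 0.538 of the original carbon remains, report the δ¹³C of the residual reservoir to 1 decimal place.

-28.8‰

Rayleigh residual: δ_res = (δ₀ + 1000)·f^(α−1) − 1000
α − 1 = -0.01250
f^(α−1) = 0.538^(-0.01250) = 1.007779
δ_res = (-36.3 + 1000) × 1.007779 − 1000 = 971.196 − 1000 = -28.80‰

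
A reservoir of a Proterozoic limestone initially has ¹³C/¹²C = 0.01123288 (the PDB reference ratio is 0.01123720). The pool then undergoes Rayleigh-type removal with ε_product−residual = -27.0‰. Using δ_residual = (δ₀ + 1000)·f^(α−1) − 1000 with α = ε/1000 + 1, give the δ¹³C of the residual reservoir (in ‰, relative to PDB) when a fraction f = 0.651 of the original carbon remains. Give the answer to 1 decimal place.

11.3‰

δ₀ = (0.01123288/0.01123720 − 1)×1000 = (0.999616 − 1)×1000 = -0.384‰
α − 1 = ε/1000 = -0.0270
f^(α−1) = 0.651^(-0.0270) = 1.011657
δ_res = (-0.384 + 1000) × 1.011657 − 1000 = 1011.268 − 1000 = 11.27‰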